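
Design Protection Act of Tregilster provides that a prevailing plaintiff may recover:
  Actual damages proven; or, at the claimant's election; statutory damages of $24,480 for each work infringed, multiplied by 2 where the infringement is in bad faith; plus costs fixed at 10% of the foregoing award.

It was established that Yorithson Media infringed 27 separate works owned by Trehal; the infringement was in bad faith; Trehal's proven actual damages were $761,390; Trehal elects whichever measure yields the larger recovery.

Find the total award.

$1,454,112

Statutory damages: 27 × $24,480 = $660,960
Doubled: 2 × $660,960 = $1,321,920
Greater of actual damages ($761,390) or enhanced statutory damages ($1,321,920): $1,321,920
Costs: 10% of $1,321,920 = $132,192
Award plus costs: $1,321,920 + $132,192 = $1,454,112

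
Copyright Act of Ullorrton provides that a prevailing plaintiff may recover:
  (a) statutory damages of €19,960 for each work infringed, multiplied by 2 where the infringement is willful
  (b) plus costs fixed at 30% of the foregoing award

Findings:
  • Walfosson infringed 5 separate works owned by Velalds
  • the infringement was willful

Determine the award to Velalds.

Statutory damages: 5 × €19,960 = €99,800
Doubled: 2 × €99,800 = €199,600
Costs: 30% of €199,600 = €59,880
Award plus costs: €199,600 + €59,880 = €259,480

€259,480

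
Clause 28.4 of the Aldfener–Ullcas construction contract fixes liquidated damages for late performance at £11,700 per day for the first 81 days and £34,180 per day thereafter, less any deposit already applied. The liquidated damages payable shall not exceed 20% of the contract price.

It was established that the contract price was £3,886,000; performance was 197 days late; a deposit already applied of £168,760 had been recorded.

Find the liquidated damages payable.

First 81 days: 81 × £11,700 = £947,700
Remaining days: (197 − 81) × £34,180 = £3,964,880
Accrued per-day damages: £947,700 + £3,964,880 = £4,912,580
Less deposit already applied: £4,912,580 − £168,760 = £4,743,820
Cap: 20% of £3,886,000 = £777,200
Cap at £777,200: £4,743,820 exceeds the cap → £777,200

£777,200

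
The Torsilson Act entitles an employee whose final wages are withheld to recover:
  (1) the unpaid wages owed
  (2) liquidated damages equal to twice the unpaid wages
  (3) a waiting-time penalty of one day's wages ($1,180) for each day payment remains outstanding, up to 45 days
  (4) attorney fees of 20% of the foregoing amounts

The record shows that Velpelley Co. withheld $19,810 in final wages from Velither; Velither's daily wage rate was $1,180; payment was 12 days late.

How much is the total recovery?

Total award: $88,308

Doubled: 2 × $19,810 = $39,620
Penalty days: min(12, 45) = 12
Waiting-time penalty: 12 × $1,180 = $14,160
Subtotal: $19,810 + $39,620 + $14,160 = $73,590
Attorney fees: 20% of $73,590 = $14,718
Total award: $73,590 + $14,718 = $88,308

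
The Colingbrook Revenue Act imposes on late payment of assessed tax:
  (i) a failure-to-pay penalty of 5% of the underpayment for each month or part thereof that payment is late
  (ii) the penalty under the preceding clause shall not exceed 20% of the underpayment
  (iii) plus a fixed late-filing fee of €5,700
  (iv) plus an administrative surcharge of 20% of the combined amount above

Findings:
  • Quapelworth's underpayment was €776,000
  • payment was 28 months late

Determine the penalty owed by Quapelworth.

€193,080

Accrued rate: 5% × 28 = 140%, capped at 20% → 20%
Failure-to-pay penalty: 20% of €776,000 = €155,200
Penalty before surcharge: €155,200 + €5,700 = €160,900
Administrative surcharge: 20% of €160,900 = €32,180
Total penalty: €160,900 + €32,180 = €193,080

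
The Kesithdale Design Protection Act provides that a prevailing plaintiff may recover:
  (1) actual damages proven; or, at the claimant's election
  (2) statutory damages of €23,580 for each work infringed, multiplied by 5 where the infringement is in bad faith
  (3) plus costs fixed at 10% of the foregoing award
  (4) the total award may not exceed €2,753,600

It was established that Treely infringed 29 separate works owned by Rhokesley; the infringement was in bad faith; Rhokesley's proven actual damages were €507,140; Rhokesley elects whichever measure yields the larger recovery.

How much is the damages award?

Statutory damages: 29 × €23,580 = €683,820
Multiplied by 5: 5 × €683,820 = €3,419,100
Greater of actual damages (€507,140) or enhanced statutory damages (€3,419,100): €3,419,100
Costs: 10% of €3,419,100 = €341,910
Award plus costs: €3,419,100 + €341,910 = €3,761,010
Cap at €2,753,600: €3,761,010 exceeds the cap → €2,753,600

€2,753,600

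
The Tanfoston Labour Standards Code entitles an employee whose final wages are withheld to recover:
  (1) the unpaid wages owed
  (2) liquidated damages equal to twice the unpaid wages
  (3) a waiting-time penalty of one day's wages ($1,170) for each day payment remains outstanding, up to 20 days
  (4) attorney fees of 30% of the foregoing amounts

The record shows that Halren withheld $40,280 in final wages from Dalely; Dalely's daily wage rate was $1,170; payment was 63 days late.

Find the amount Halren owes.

$187,512

Doubled: 2 × $40,280 = $80,560
Penalty days: min(63, 20) = 20
Waiting-time penalty: 20 × $1,170 = $23,400
Subtotal: $40,280 + $80,560 + $23,400 = $144,240
Attorney fees: 30% of $144,240 = $43,272
Total award: $144,240 + $43,272 = $187,512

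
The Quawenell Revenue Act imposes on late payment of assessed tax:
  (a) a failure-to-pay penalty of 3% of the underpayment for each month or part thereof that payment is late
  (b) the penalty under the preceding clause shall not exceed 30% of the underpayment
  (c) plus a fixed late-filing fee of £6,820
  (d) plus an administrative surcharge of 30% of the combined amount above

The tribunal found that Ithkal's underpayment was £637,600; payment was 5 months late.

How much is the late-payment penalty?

£133,198

Accrued rate: 3% × 5 = 15%, capped at 30% → 15%
Failure-to-pay penalty: 15% of £637,600 = £95,640
Penalty before surcharge: £95,640 + £6,820 = £102,460
Administrative surcharge: 30% of £102,460 = £30,738
Total penalty: £102,460 + £30,738 = £133,198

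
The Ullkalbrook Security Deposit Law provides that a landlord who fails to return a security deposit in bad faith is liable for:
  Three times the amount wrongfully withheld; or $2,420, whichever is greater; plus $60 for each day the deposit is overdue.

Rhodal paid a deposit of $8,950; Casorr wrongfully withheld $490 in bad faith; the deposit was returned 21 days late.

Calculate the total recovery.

$3,680

Trebled: 3 × $490 = $1,470
Minimum $2,420: $1,470 is below the minimum → $2,420
Late-return penalty: 21 × $60 = $1,260
Damages plus late penalty: $2,420 + $1,260 = $3,680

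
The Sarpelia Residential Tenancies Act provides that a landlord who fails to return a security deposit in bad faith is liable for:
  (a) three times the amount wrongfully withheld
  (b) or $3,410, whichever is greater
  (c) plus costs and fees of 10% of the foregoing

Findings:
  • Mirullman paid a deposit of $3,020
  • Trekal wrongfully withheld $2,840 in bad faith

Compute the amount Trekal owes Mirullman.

Recovery: $9,372

Trebled: 3 × $2,840 = $8,520
Minimum $3,410: $8,520 meets the minimum, no increase.
Costs and fees: 10% of $8,520 = $852
Total recovery: $8,520 + $852 = $9,372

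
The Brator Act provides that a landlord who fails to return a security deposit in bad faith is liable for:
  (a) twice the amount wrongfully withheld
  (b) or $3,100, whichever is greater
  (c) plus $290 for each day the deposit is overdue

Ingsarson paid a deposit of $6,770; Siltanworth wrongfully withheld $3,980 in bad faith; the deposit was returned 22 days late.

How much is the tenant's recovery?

$14,340

Doubled: 2 × $3,980 = $7,960
Minimum $3,100: $7,960 meets the minimum, no increase.
Late-return penalty: 22 × $290 = $6,380
Damages plus late penalty: $7,960 + $6,380 = $14,340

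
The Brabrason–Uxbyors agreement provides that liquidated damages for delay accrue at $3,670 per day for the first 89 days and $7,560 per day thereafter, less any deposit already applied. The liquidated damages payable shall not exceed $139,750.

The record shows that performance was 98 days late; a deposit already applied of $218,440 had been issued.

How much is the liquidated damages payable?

First 89 days: 89 × $3,670 = $326,630
Remaining days: (98 − 89) × $7,560 = $68,040
Accrued per-day damages: $326,630 + $68,040 = $394,670
Less deposit already applied: $394,670 − $218,440 = $176,230
Cap at $139,750: $176,230 exceeds the cap → $139,750

$139,750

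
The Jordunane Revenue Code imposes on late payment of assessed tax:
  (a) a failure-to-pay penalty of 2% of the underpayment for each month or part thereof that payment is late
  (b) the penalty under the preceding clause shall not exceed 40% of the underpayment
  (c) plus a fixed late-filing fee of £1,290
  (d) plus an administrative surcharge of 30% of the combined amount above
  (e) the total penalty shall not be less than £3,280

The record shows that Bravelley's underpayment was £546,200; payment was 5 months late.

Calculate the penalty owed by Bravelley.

Accrued rate: 2% × 5 = 10%, capped at 40% → 10%
Failure-to-pay penalty: 10% of £546,200 = £54,620
Penalty before surcharge: £54,620 + £1,290 = £55,910
Administrative surcharge: 30% of £55,910 = £16,773
Total penalty: £55,910 + £16,773 = £72,683
Minimum £3,280: £72,683 meets the minimum, no increase.

£72,683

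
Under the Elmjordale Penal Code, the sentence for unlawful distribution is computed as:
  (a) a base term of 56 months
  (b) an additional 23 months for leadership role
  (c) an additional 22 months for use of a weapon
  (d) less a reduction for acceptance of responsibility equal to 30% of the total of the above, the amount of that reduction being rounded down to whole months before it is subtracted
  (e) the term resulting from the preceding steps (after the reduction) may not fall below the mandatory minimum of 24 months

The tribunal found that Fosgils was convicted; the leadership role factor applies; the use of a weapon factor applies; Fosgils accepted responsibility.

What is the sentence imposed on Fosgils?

Leadership role enhancement: +23 months
Use of a weapon enhancement: +22 months
Adjusted term: 56 months + 23 months + 22 months = 101 months
Acceptance of responsibility reduction: 30% of 101 months = 30 months (rounded down)
After reduction: 101 − 30 = 71 months
Minimum 24 months: 71 months meets the minimum, no increase.

Sentence: 71 months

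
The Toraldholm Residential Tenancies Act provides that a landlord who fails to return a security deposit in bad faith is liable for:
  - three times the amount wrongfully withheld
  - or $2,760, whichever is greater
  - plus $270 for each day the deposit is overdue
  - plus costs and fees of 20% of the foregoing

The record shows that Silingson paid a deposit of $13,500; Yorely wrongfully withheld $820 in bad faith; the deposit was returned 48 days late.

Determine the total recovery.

$18,864

Trebled: 3 × $820 = $2,460
Minimum $2,760: $2,460 is below the minimum → $2,760
Late-return penalty: 48 × $270 = $12,960
Damages plus late penalty: $2,760 + $12,960 = $15,720
Costs and fees: 20% of $15,720 = $3,144
Total recovery: $15,720 + $3,144 = $18,864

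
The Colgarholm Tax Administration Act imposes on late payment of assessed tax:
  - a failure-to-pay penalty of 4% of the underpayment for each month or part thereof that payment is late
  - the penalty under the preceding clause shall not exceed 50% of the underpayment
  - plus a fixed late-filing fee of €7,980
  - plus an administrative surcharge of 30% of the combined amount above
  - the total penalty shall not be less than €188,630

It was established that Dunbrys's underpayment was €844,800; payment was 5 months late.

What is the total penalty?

Accrued rate: 4% × 5 = 20%, capped at 50% → 20%
Failure-to-pay penalty: 20% of €844,800 = €168,960
Penalty before surcharge: €168,960 + €7,980 = €176,940
Administrative surcharge: 30% of €176,940 = €53,082
Total penalty: €176,940 + €53,082 = €230,022
Minimum €188,630: €230,022 meets the minimum, no increase.

Penalty: €230,022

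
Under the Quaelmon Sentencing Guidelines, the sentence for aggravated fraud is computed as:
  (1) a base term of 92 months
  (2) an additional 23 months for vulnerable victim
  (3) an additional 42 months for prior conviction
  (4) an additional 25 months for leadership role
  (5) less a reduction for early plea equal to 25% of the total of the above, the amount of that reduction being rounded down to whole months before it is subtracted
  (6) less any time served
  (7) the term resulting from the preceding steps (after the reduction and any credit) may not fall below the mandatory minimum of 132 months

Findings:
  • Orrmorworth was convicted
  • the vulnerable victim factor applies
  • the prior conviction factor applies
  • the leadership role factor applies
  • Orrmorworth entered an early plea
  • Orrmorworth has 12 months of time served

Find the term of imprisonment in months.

Vulnerable victim enhancement: +23 months
Prior conviction enhancement: +42 months
Leadership role enhancement: +25 months
Adjusted term: 92 months + 23 months + 42 months + 25 months = 182 months
Early plea reduction: 25% of 182 months = 45 months (rounded down)
After reduction: 182 − 45 = 137 months
Less time served: 137 months − 12 months = 125 months
Minimum 132 months: 125 months is below the minimum → 132 months

Sentence: 132 months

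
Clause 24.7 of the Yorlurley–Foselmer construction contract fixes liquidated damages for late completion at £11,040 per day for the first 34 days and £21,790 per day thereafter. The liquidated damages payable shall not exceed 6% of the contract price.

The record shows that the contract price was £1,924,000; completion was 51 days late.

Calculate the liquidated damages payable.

£115,440

First 34 days: 34 × £11,040 = £375,360
Remaining days: (51 − 34) × £21,790 = £370,430
Accrued per-day damages: £375,360 + £370,430 = £745,790
Cap: 6% of £1,924,000 = £115,440
Cap at £115,440: £745,790 exceeds the cap → £115,440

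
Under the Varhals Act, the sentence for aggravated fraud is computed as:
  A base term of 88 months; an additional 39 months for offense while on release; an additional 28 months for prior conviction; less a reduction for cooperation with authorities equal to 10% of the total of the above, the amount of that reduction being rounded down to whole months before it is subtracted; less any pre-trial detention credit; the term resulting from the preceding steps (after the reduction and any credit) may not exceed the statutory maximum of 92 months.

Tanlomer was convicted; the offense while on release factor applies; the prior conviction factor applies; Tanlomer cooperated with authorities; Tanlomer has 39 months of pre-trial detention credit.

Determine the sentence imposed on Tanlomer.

92 months

Offense while on release enhancement: +39 months
Prior conviction enhancement: +28 months
Adjusted term: 88 months + 39 months + 28 months = 155 months
Cooperation with authorities reduction: 10% of 155 months = 15 months (rounded down)
After reduction: 155 − 15 = 140 months
Less pre-trial detention credit: 140 months − 39 months = 101 months
Cap at 92 months: 101 months exceeds the cap → 92 months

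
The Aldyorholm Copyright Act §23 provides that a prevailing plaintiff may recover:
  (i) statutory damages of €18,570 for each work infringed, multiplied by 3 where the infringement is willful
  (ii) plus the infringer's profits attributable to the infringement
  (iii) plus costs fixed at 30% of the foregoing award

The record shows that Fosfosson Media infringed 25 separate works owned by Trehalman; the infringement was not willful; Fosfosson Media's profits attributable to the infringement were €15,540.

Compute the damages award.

Award: €623,727

Statutory damages: 25 × €18,570 = €464,250
Infringement not willful: no ×3 enhancement.
Combined award: €464,250 + €15,540 = €479,790
Costs: 30% of €479,790 = €143,937
Award plus costs: €479,790 + €143,937 = €623,727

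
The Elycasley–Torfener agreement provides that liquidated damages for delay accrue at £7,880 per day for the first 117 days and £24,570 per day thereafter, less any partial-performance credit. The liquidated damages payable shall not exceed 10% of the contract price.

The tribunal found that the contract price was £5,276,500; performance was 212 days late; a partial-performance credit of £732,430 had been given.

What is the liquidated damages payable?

First 117 days: 117 × £7,880 = £921,960
Remaining days: (212 − 117) × £24,570 = £2,334,150
Accrued per-day damages: £921,960 + £2,334,150 = £3,256,110
Less partial-performance credit: £3,256,110 − £732,430 = £2,523,680
Cap: 10% of £5,276,500 = £527,650
Cap at £527,650: £2,523,680 exceeds the cap → £527,650

£527,650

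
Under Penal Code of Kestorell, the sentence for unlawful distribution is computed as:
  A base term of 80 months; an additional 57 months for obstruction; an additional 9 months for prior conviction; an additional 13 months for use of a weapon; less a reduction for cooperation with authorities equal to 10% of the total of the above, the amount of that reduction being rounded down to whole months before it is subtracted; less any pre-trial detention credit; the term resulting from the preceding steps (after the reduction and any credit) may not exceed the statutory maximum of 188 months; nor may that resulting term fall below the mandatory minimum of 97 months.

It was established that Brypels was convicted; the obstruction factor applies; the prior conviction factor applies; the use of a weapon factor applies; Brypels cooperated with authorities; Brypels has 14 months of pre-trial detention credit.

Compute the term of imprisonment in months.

Obstruction enhancement: +57 months
Prior conviction enhancement: +9 months
Use of a weapon enhancement: +13 months
Adjusted term: 80 months + 57 months + 9 months + 13 months = 159 months
Cooperation with authorities reduction: 10% of 159 months = 15 months (rounded down)
After reduction: 159 − 15 = 144 months
Less pre-trial detention credit: 144 months − 14 months = 130 months
Cap at 188 months: 130 months is within the cap, no reduction.
Minimum 97 months: 130 months meets the minimum, no increase.

130 months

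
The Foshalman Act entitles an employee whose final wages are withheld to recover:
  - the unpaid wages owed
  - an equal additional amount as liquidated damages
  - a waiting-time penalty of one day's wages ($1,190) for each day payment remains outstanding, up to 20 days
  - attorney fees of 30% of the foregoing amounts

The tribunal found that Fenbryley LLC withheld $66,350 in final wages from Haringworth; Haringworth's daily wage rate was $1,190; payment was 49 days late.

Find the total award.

$203,450

Liquidated damages (equal amount): $66,350
Penalty days: min(49, 20) = 20
Waiting-time penalty: 20 × $1,190 = $23,800
Subtotal: $66,350 + $66,350 + $23,800 = $156,500
Attorney fees: 30% of $156,500 = $46,950
Total award: $156,500 + $46,950 = $203,450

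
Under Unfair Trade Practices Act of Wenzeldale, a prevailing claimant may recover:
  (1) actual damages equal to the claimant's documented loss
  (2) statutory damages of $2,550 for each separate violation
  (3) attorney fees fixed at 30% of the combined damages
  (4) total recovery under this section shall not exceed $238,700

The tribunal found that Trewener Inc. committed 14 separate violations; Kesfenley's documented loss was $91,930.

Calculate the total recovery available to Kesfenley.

$165,919

Statutory damages: 14 × $2,550 = $35,700
Combined damages: $91,930 + $35,700 = $127,630
Attorney fees: 30% of $127,630 = $38,289
Total before cap: $127,630 + $38,289 = $165,919
Cap at $238,700: $165,919 is within the cap, no reduction.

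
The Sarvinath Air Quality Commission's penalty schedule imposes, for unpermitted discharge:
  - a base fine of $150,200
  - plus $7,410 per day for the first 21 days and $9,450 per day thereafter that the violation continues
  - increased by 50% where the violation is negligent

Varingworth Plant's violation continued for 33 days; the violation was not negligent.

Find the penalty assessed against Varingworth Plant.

$419,210

First 21 days: 21 × $7,410 = $155,610
Remaining days: (33 − 21) × $9,450 = $113,400
Per-day component: $155,610 + $113,400 = $269,010
Base plus per-day: $150,200 + $269,010 = $419,210
The violation was not negligent: no 50% increase.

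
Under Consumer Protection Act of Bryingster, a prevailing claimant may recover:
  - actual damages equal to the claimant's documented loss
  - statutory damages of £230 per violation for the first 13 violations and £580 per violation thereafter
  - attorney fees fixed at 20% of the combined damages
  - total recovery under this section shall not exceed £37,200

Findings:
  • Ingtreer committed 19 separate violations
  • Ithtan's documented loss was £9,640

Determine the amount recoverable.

First 13 violations: 13 × £230 = £2,990
Remaining violations: (19 − 13) × £580 = £3,480
Statutory damages: £2,990 + £3,480 = £6,470
Combined damages: £9,640 + £6,470 = £16,110
Attorney fees: 20% of £16,110 = £3,222
Total before cap: £16,110 + £3,222 = £19,332
Cap at £37,200: £19,332 is within the cap, no reduction.

£19,332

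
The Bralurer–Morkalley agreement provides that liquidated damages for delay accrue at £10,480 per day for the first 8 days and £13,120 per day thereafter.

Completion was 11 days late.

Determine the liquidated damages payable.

First 8 days: 8 × £10,480 = £83,840
Remaining days: (11 − 8) × £13,120 = £39,360
Accrued per-day damages: £83,840 + £39,360 = £123,200

£123,200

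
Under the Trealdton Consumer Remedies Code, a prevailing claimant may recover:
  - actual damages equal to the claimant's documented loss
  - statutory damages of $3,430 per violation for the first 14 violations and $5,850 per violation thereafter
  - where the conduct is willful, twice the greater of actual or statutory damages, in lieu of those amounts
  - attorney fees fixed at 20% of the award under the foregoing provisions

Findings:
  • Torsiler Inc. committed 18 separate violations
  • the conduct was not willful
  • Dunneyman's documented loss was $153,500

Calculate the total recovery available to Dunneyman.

First 14 violations: 14 × $3,430 = $48,020
Remaining violations: (18 − 14) × $5,850 = $23,400
Statutory damages: $48,020 + $23,400 = $71,420
Conduct not willful: the in-lieu enhancement does not apply.
Actual plus statutory damages: $153,500 + $71,420 = $224,920
Attorney fees: 20% of $224,920 = $44,984
Total recovery: $224,920 + $44,984 = $269,904

$269,904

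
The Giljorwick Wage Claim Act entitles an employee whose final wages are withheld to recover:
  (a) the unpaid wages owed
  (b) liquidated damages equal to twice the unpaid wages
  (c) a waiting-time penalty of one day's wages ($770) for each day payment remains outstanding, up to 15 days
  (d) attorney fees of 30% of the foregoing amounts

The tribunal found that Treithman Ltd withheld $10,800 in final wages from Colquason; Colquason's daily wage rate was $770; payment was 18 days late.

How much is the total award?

Doubled: 2 × $10,800 = $21,600
Penalty days: min(18, 15) = 15
Waiting-time penalty: 15 × $770 = $11,550
Subtotal: $10,800 + $21,600 + $11,550 = $43,950
Attorney fees: 30% of $43,950 = $13,185
Total award: $43,950 + $13,185 = $57,135

$57,135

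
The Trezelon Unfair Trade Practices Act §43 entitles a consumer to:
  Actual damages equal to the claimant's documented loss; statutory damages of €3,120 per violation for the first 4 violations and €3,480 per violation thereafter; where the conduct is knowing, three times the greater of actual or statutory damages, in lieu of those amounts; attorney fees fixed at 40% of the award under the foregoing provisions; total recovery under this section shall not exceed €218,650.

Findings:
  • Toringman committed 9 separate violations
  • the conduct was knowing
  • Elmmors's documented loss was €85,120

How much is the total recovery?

First 4 violations: 4 × €3,120 = €12,480
Remaining violations: (9 − 4) × €3,480 = €17,400
Statutory damages: €12,480 + €17,400 = €29,880
Greater of actual damages (€85,120) or statutory damages (€29,880): €85,120
Trebled: 3 × €85,120 = €255,360
Attorney fees: 40% of €255,360 = €102,144
Total before cap: €255,360 + €102,144 = €357,504
Cap at €218,650: €357,504 exceeds the cap → €218,650

€218,650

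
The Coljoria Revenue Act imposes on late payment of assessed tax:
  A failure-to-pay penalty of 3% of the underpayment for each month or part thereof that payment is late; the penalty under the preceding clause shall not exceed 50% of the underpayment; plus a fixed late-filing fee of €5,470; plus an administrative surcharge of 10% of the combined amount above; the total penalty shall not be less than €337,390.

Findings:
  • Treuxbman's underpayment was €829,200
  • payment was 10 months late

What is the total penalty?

Accrued rate: 3% × 10 = 30%, capped at 50% → 30%
Failure-to-pay penalty: 30% of €829,200 = €248,760
Penalty before surcharge: €248,760 + €5,470 = €254,230
Administrative surcharge: 10% of €254,230 = €25,423
Total penalty: €254,230 + €25,423 = €279,653
Minimum €337,390: €279,653 is below the minimum → €337,390

€337,390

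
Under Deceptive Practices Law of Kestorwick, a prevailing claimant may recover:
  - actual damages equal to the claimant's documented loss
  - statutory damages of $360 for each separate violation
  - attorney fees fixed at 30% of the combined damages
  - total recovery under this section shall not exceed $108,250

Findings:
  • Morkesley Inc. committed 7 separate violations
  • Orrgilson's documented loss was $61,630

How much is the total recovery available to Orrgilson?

Statutory damages: 7 × $360 = $2,520
Combined damages: $61,630 + $2,520 = $64,150
Attorney fees: 30% of $64,150 = $19,245
Total before cap: $64,150 + $19,245 = $83,395
Cap at $108,250: $83,395 is within the cap, no reduction.

$83,395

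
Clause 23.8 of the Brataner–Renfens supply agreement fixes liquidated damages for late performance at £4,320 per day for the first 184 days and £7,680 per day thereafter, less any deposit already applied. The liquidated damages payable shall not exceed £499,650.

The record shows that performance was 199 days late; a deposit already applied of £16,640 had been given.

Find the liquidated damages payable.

£499,650

First 184 days: 184 × £4,320 = £794,880
Remaining days: (199 − 184) × £7,680 = £115,200
Accrued per-day damages: £794,880 + £115,200 = £910,080
Less deposit already applied: £910,080 − £16,640 = £893,440
Cap at £499,650: £893,440 exceeds the cap → £499,650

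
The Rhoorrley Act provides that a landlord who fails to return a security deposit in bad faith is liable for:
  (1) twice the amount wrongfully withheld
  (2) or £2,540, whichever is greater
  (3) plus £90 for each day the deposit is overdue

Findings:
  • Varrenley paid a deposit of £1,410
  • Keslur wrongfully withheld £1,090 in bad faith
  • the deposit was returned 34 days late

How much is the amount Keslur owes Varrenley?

Doubled: 2 × £1,090 = £2,180
Minimum £2,540: £2,180 is below the minimum → £2,540
Late-return penalty: 34 × £90 = £3,060
Damages plus late penalty: £2,540 + £3,060 = £5,600

£5,600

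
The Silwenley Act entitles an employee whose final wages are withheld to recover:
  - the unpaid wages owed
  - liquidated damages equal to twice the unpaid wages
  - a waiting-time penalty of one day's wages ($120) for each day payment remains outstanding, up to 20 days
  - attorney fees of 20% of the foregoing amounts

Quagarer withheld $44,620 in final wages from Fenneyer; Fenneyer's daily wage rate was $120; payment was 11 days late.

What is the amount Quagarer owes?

Doubled: 2 × $44,620 = $89,240
Penalty days: min(11, 20) = 11
Waiting-time penalty: 11 × $120 = $1,320
Subtotal: $44,620 + $89,240 + $1,320 = $135,180
Attorney fees: 20% of $135,180 = $27,036
Total award: $135,180 + $27,036 = $162,216

Total award: $162,216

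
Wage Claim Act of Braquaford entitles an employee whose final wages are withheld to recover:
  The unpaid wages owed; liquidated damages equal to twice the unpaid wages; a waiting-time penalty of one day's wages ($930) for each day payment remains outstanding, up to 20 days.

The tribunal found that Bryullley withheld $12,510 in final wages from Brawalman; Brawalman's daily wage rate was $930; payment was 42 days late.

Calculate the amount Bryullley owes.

Doubled: 2 × $12,510 = $25,020
Penalty days: min(42, 20) = 20
Waiting-time penalty: 20 × $930 = $18,600
Total award: $12,510 + $25,020 + $18,600 = $56,130

$56,130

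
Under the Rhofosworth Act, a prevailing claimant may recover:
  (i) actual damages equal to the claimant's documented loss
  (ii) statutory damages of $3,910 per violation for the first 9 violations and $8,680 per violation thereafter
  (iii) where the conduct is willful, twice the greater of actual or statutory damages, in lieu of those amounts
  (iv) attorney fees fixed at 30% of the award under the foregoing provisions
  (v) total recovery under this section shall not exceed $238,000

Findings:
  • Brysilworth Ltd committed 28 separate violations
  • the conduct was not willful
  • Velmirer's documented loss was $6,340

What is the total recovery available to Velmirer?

First 9 violations: 9 × $3,910 = $35,190
Remaining violations: (28 − 9) × $8,680 = $164,920
Statutory damages: $35,190 + $164,920 = $200,110
Conduct not willful: the in-lieu enhancement does not apply.
Actual plus statutory damages: $6,340 + $200,110 = $206,450
Attorney fees: 30% of $206,450 = $61,935
Total before cap: $206,450 + $61,935 = $268,385
Cap at $238,000: $268,385 exceeds the cap → $238,000

Total recovery: $238,000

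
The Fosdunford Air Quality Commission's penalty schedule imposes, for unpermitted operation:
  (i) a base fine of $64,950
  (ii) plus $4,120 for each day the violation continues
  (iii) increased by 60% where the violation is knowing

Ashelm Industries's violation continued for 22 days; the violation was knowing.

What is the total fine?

Per-day component: 22 × $4,120 = $90,640
Base plus per-day: $64,950 + $90,640 = $155,590
Enhancement: 60% of $155,590 = $93,354
Enhanced fine: $155,590 + $93,354 = $248,944

Civil penalty: $248,944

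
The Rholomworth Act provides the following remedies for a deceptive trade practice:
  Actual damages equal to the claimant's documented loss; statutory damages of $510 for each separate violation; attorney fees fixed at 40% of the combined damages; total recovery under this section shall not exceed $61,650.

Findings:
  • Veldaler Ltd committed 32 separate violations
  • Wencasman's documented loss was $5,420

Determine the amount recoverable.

Statutory damages: 32 × $510 = $16,320
Combined damages: $5,420 + $16,320 = $21,740
Attorney fees: 40% of $21,740 = $8,696
Total before cap: $21,740 + $8,696 = $30,436
Cap at $61,650: $30,436 is within the cap, no reduction.

$30,436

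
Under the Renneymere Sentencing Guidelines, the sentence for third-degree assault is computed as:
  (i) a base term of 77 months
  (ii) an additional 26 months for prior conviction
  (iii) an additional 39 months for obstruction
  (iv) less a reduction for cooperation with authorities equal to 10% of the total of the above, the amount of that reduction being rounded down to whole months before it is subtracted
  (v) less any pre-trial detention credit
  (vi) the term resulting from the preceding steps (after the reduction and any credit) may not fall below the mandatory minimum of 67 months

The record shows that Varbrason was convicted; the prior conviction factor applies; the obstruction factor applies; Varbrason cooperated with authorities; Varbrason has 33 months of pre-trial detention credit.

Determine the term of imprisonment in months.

95 months

Prior conviction enhancement: +26 months
Obstruction enhancement: +39 months
Adjusted term: 77 months + 26 months + 39 months = 142 months
Cooperation with authorities reduction: 10% of 142 months = 14 months (rounded down)
After reduction: 142 − 14 = 128 months
Less pre-trial detention credit: 128 months − 33 months = 95 months
Minimum 67 months: 95 months meets the minimum, no increase.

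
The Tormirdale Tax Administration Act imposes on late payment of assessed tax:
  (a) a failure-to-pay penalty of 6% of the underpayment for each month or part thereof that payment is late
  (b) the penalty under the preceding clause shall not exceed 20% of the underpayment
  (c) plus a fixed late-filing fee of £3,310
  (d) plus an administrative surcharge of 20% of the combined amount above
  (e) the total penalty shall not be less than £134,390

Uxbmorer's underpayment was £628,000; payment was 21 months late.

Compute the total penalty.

£154,692

Accrued rate: 6% × 21 = 126%, capped at 20% → 20%
Failure-to-pay penalty: 20% of £628,000 = £125,600
Penalty before surcharge: £125,600 + £3,310 = £128,910
Administrative surcharge: 20% of £128,910 = £25,782
Total penalty: £128,910 + £25,782 = £154,692
Minimum £134,390: £154,692 meets the minimum, no increase.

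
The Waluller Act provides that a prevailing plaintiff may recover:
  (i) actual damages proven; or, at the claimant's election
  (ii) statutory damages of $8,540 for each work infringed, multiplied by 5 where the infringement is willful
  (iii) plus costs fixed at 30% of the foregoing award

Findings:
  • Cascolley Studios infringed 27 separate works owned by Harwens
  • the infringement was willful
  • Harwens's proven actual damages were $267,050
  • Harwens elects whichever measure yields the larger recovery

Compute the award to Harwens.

Statutory damages: 27 × $8,540 = $230,580
Multiplied by 5: 5 × $230,580 = $1,152,900
Greater of actual damages ($267,050) or enhanced statutory damages ($1,152,900): $1,152,900
Costs: 30% of $1,152,900 = $345,870
Award plus costs: $1,152,900 + $345,870 = $1,498,770

$1,498,770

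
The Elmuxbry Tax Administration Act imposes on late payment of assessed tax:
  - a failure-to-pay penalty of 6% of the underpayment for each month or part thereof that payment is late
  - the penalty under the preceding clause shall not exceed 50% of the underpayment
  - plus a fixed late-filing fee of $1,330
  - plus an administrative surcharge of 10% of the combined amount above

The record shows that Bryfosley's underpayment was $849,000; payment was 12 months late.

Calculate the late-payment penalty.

$468,413

Accrued rate: 6% × 12 = 72%, capped at 50% → 50%
Failure-to-pay penalty: 50% of $849,000 = $424,500
Penalty before surcharge: $424,500 + $1,330 = $425,830
Administrative surcharge: 10% of $425,830 = $42,583
Total penalty: $425,830 + $42,583 = $468,413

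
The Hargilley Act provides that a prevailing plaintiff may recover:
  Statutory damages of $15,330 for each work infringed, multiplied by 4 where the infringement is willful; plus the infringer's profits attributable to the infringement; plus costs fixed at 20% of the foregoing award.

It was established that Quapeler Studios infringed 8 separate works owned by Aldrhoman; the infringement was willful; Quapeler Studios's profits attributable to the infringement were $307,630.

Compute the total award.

$957,828

Statutory damages: 8 × $15,330 = $122,640
Multiplied by 4: 4 × $122,640 = $490,560
Combined award: $490,560 + $307,630 = $798,190
Costs: 20% of $798,190 = $159,638
Award plus costs: $798,190 + $159,638 = $957,828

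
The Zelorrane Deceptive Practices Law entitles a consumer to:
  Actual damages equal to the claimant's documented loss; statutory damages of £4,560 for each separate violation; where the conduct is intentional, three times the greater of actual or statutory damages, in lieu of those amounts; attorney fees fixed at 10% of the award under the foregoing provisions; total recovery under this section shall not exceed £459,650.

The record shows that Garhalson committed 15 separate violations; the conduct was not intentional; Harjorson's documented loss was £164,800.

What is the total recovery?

Total recovery: £256,520

Statutory damages: 15 × £4,560 = £68,400
Conduct not intentional: the in-lieu enhancement does not apply.
Actual plus statutory damages: £164,800 + £68,400 = £233,200
Attorney fees: 10% of £233,200 = £23,320
Total before cap: £233,200 + £23,320 = £256,520
Cap at £459,650: £256,520 is within the cap, no reduction.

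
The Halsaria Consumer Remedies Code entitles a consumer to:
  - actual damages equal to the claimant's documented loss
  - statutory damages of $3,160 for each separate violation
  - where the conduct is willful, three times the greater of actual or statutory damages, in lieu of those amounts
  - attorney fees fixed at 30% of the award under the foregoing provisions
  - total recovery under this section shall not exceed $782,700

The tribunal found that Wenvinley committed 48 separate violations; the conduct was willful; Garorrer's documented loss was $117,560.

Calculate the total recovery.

$591,552

Statutory damages: 48 × $3,160 = $151,680
Greater of actual damages ($117,560) or statutory damages ($151,680): $151,680
Trebled: 3 × $151,680 = $455,040
Attorney fees: 30% of $455,040 = $136,512
Total before cap: $455,040 + $136,512 = $591,552
Cap at $782,700: $591,552 is within the cap, no reduction.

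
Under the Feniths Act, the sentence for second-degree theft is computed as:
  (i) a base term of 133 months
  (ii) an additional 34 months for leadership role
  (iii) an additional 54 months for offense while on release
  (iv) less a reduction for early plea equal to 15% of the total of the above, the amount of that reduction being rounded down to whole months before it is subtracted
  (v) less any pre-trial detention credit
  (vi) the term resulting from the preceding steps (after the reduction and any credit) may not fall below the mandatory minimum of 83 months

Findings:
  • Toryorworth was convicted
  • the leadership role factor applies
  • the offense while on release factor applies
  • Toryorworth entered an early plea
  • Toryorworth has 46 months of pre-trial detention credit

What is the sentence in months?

142 months

Leadership role enhancement: +34 months
Offense while on release enhancement: +54 months
Adjusted term: 133 months + 34 months + 54 months = 221 months
Early plea reduction: 15% of 221 months = 33 months (rounded down)
After reduction: 221 − 33 = 188 months
Less pre-trial detention credit: 188 months − 46 months = 142 months
Minimum 83 months: 142 months meets the minimum, no increase.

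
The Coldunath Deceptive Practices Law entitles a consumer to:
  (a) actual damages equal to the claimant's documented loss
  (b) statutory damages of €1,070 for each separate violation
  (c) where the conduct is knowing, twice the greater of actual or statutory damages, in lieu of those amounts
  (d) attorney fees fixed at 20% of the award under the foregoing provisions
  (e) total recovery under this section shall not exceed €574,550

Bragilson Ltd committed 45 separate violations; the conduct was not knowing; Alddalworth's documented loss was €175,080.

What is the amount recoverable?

€267,876

Statutory damages: 45 × €1,070 = €48,150
Conduct not knowing: the in-lieu enhancement does not apply.
Actual plus statutory damages: €175,080 + €48,150 = €223,230
Attorney fees: 20% of €223,230 = €44,646
Total before cap: €223,230 + €44,646 = €267,876
Cap at €574,550: €267,876 is within the cap, no reduction.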